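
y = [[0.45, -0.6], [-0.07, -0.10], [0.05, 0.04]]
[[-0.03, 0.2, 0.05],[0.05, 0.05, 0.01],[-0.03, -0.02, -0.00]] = y @ [[-0.41, -0.14, -0.02], [-0.26, -0.44, -0.1]]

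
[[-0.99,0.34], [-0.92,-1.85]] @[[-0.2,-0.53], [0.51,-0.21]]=[[0.37, 0.45], [-0.76, 0.88]]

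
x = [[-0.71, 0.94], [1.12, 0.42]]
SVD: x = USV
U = [[-0.69,  0.73],  [0.73,  0.69]]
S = [1.35, 1.0]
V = [[0.97, -0.25], [0.25, 0.97]]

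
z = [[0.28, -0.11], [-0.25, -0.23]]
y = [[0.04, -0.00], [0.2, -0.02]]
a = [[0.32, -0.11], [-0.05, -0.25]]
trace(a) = 0.07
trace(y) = 0.02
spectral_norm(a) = 0.34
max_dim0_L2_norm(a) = 0.32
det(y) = -0.00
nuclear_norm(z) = 0.62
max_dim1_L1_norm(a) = 0.43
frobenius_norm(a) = 0.42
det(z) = -0.09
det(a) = -0.09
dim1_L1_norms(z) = [0.39, 0.48]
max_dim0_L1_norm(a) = 0.37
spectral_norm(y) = 0.20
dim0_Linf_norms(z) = [0.28, 0.23]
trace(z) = 0.05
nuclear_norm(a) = 0.59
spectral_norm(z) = 0.39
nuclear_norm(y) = 0.21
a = y + z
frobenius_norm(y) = 0.20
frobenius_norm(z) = 0.45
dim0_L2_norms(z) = [0.38, 0.25]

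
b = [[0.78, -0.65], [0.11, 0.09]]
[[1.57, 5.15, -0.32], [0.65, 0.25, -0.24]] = b@[[3.99, 4.43, -1.30], [2.38, -2.60, -1.06]]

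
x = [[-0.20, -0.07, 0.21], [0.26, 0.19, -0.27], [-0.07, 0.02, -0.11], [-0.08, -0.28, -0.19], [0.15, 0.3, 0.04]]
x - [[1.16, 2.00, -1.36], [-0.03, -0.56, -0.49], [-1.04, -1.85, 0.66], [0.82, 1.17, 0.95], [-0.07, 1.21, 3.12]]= [[-1.36, -2.07, 1.57], [0.29, 0.75, 0.22], [0.97, 1.87, -0.77], [-0.90, -1.45, -1.14], [0.22, -0.91, -3.08]]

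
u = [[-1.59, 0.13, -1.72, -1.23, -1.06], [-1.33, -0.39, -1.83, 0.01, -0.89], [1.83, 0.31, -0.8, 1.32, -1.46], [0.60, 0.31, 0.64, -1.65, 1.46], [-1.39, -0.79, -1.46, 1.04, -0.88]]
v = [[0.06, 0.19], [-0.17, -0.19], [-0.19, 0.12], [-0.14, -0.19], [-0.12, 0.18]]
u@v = [[0.51, -0.49], [0.44, -0.56], [0.2, -0.32], [-0.08, 0.71], [0.29, -0.65]]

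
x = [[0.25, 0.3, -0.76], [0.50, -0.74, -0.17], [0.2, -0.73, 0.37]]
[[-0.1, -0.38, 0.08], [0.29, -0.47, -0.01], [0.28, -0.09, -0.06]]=x @ [[-0.19, 0.01, 0.00], [-0.49, 0.48, 0.04], [-0.12, 0.69, -0.09]]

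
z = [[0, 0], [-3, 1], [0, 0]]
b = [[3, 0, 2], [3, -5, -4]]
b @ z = [[0, 0], [15, -5]]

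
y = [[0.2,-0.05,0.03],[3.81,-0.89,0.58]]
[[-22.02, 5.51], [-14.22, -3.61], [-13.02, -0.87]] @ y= [[16.59, -3.8, 2.54], [-16.60, 3.92, -2.52], [-5.92, 1.43, -0.9]]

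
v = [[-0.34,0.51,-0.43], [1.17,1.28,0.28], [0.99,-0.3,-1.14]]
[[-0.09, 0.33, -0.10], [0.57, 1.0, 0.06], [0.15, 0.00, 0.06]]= v@[[0.32, 0.13, 0.11], [0.13, 0.68, -0.07], [0.11, -0.07, 0.06]]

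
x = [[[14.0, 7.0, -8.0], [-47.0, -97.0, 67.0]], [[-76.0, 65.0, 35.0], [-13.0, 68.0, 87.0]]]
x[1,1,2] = 87.0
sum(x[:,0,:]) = 37.0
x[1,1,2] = 87.0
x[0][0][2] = -8.0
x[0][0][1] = 7.0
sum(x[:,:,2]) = 181.0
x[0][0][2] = -8.0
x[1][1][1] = 68.0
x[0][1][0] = -47.0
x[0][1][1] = -97.0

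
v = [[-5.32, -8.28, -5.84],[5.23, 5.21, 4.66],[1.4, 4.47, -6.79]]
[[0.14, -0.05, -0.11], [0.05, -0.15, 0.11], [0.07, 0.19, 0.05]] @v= [[-1.16, -1.91, -0.3], [-0.90, -0.70, -1.74], [0.69, 0.63, 0.14]]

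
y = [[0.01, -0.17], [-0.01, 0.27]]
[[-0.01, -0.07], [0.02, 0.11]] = y @ [[0.36, 0.07], [0.07, 0.41]]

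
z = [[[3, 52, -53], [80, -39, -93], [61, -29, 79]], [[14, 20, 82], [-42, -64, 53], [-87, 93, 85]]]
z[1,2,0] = -87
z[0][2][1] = -29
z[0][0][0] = 3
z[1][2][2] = 85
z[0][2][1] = -29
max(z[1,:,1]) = 93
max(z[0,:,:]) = 80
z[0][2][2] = 79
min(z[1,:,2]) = 53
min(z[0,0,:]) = -53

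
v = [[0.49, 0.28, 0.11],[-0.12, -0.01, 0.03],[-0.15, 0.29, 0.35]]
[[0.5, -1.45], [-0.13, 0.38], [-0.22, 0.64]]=v@ [[1.06, -3.09],[-0.01, 0.04],[-0.16, 0.48]]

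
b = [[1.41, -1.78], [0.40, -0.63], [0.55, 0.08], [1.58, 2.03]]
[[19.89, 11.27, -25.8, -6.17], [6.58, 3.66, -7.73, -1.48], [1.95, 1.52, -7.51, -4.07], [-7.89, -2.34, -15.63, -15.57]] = b @ [[4.64,  3.30,  -14.13,  -7.09], [-7.5,  -3.72,  3.30,  -2.15]]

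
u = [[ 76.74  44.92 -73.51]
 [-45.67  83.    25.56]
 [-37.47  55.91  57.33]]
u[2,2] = 57.33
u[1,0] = -45.67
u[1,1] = 83.0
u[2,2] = 57.33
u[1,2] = 25.56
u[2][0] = -37.47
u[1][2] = 25.56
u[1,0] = -45.67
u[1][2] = 25.56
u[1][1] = 83.0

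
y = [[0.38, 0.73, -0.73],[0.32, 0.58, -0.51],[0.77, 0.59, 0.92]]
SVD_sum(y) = [[0.55, 0.74, -0.19], [0.44, 0.58, -0.15], [0.43, 0.57, -0.15]] + [[-0.17, -0.01, -0.54],[-0.12, -0.01, -0.36],[0.34, 0.02, 1.07]] + [[0.0,-0.0,-0.00], [-0.0,0.0,0.00], [0.00,-0.0,-0.00]]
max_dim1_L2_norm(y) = 1.34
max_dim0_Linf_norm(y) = 0.92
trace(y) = 1.88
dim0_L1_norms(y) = [1.47, 1.9, 2.16]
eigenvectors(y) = [[-0.75+0.00j, (-0+0.55j), (-0-0.55j)], [0.62+0.00j, (0.03+0.41j), (0.03-0.41j)], [0.23+0.00j, (0.73+0j), (0.73-0j)]]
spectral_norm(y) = 1.41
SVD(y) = [[-0.67,-0.43,-0.60],[-0.53,-0.29,0.80],[-0.52,0.85,-0.04]] @ diag([1.4056322107196566, 1.3117522691355894, 0.002018069622957815]) @ [[-0.59, -0.78, 0.2], [0.3, 0.01, 0.95], [-0.75, 0.62, 0.23]]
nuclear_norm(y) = 2.72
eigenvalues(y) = [0j, (0.94+0.92j), (0.94-0.92j)]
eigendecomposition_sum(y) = [[0.00-0.00j, (-0+0j), 0.00+0.00j], [(-0+0j), 0j, (-0+0j)], [(-0+0j), 0.00+0.00j, (-0+0j)]] + [[0.19+0.29j, (0.37+0.23j), (-0.37+0.35j)], [(0.16+0.21j), 0.29+0.15j, -0.25+0.28j], [0.39-0.25j, 0.29-0.49j, (0.46+0.48j)]] + [[(0.19-0.29j), 0.37-0.23j, (-0.37-0.35j)],  [(0.16-0.21j), (0.29-0.15j), -0.25-0.28j],  [0.39+0.25j, (0.29+0.49j), 0.46-0.48j]]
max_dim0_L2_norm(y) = 1.28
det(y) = 0.00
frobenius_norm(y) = 1.92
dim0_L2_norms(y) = [0.92, 1.1, 1.28]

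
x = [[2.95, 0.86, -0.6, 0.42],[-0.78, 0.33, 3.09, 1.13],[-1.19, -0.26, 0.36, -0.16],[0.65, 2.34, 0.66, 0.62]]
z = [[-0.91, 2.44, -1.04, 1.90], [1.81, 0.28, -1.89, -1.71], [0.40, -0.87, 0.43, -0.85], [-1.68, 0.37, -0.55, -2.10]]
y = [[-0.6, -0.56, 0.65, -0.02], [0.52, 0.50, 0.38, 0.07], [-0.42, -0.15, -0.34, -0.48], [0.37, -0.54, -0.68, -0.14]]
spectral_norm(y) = 1.20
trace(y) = -0.58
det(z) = 3.20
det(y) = -0.23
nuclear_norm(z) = 9.58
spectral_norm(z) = 3.88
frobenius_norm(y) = 1.79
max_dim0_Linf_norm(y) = 0.68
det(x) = -0.81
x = z @ y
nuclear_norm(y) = 3.23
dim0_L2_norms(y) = [0.97, 0.94, 1.07, 0.51]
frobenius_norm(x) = 5.47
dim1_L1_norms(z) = [6.29, 5.69, 2.55, 4.7]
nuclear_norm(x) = 8.96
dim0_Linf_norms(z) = [1.81, 2.44, 1.89, 2.1]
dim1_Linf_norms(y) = [0.65, 0.52, 0.48, 0.68]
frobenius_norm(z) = 5.55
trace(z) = -2.30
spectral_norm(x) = 3.93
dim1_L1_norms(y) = [1.83, 1.47, 1.39, 1.73]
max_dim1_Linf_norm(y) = 0.68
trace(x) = 4.26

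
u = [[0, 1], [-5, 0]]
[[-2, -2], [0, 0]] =u @[[0, 0], [-2, -2]]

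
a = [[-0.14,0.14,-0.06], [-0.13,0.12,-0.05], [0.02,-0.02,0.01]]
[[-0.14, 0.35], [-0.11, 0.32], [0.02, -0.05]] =a @ [[-0.18, -1.98], [-0.02, -0.13], [2.68, -1.51]]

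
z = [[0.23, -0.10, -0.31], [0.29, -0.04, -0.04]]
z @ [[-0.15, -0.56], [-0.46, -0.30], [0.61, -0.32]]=[[-0.18, 0.00], [-0.05, -0.14]]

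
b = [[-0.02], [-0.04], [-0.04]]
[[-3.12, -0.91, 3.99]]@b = [[-0.06]]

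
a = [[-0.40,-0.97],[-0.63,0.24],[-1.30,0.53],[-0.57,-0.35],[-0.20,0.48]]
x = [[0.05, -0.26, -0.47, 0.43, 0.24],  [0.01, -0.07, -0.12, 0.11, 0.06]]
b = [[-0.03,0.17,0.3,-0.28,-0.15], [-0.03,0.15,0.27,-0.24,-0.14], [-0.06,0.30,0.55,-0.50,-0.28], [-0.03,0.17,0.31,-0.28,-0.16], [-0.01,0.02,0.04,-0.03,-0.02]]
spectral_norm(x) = 0.75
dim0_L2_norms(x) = [0.05, 0.27, 0.49, 0.44, 0.25]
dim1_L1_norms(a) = [1.37, 0.87, 1.83, 0.92, 0.68]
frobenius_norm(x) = 0.75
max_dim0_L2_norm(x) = 0.49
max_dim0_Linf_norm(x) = 0.47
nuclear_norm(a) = 2.88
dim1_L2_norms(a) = [1.05, 0.67, 1.4, 0.67, 0.52]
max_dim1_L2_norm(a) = 1.4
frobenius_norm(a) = 2.06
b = a @ x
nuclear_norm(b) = 1.18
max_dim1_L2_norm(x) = 0.73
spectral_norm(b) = 1.16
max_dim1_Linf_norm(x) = 0.47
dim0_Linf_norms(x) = [0.05, 0.26, 0.47, 0.43, 0.24]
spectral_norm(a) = 1.65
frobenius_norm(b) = 1.16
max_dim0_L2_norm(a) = 1.62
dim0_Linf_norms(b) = [0.06, 0.3, 0.55, 0.5, 0.28]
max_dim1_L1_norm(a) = 1.83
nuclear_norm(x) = 0.76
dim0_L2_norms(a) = [1.62, 1.28]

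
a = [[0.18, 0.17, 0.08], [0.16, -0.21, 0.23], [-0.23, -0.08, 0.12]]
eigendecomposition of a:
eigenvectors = [[(0.35+0j), (-0.27-0.5j), (-0.27+0.5j)], [(-0.94+0j), (0.19-0.29j), 0.19+0.29j], [(0.01+0j), (0.75+0j), (0.75-0j)]]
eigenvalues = [(-0.27+0j), (0.18+0.19j), (0.18-0.19j)]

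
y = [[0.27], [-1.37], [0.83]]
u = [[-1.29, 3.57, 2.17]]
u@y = [[-3.44]]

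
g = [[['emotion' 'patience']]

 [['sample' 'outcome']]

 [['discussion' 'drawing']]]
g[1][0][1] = 'outcome'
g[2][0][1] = 'drawing'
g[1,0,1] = 'outcome'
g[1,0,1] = 'outcome'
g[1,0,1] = 'outcome'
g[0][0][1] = 'patience'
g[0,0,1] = 'patience'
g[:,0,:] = [['emotion', 'patience'], ['sample', 'outcome'], ['discussion', 'drawing']]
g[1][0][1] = 'outcome'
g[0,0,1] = 'patience'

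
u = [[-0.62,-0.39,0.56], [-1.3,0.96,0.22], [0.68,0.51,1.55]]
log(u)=[[(0.12+2.5j), 0.02+0.62j, (0.11-0.58j)], [-0.10+1.68j, 0.23+0.42j, (-0.03-0.39j)], [0.01-0.97j, 0.23-0.24j, 0.54+0.22j]]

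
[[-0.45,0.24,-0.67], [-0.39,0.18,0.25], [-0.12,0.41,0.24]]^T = [[-0.45, -0.39, -0.12],[0.24, 0.18, 0.41],[-0.67, 0.25, 0.24]]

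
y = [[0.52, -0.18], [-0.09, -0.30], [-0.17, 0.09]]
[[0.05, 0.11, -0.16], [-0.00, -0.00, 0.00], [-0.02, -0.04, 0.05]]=y @ [[0.08, 0.19, -0.28], [-0.02, -0.05, 0.07]]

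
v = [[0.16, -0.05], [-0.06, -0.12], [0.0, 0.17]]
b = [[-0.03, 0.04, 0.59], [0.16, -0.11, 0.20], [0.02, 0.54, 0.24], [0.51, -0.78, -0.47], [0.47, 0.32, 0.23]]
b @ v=[[-0.01, 0.1], [0.03, 0.04], [-0.03, -0.02], [0.13, -0.01], [0.06, -0.02]]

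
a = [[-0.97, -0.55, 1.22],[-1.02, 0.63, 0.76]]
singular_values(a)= [2.0, 0.87]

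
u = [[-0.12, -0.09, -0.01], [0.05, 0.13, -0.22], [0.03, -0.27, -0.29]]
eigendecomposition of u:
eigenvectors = [[-0.15, -0.98, 0.21], [-0.37, 0.02, -0.86], [-0.92, -0.2, 0.46]]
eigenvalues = [-0.39, -0.12, 0.23]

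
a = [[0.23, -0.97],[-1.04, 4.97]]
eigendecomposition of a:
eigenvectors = [[-0.98, 0.19], [-0.21, -0.98]]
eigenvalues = [0.03, 5.17]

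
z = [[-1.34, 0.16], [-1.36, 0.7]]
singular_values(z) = [2.01, 0.36]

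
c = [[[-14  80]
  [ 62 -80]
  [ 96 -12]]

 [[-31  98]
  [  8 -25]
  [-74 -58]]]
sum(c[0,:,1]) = -12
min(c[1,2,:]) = -74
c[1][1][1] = -25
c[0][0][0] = -14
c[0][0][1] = 80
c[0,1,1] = -80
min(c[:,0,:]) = -31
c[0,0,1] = 80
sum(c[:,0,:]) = 133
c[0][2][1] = -12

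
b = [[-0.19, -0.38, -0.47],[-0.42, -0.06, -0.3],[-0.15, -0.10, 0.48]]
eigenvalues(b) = [-0.62, 0.28, 0.57]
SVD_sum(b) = [[-0.23, -0.2, -0.52],[-0.17, -0.15, -0.38],[0.12, 0.11, 0.28]] + [[-0.05, -0.02, 0.03], [-0.16, -0.08, 0.1], [-0.31, -0.15, 0.19]] + [[0.09, -0.15, 0.02],[-0.09, 0.16, -0.02],[0.04, -0.06, 0.01]]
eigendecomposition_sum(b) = [[-0.34, -0.27, -0.22],[-0.29, -0.23, -0.19],[-0.07, -0.06, -0.05]] + [[0.10, -0.13, 0.04], [-0.13, 0.17, -0.06], [0.01, -0.01, 0.0]] + [[0.05,0.02,-0.30], [0.01,0.00,-0.05], [-0.09,-0.03,0.52]]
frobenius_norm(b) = 0.97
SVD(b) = [[-0.74, -0.14, 0.65], [-0.54, -0.46, -0.71], [0.40, -0.88, 0.27]] @ diag([0.813892522226556, 0.4460138384069284, 0.2700937211658451]) @ [[0.38, 0.34, 0.86], [0.79, 0.37, -0.49], [0.49, -0.86, 0.12]]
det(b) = -0.10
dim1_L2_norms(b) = [0.63, 0.52, 0.51]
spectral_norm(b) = 0.81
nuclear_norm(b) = 1.53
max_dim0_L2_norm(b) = 0.74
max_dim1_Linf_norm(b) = 0.48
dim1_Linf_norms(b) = [0.47, 0.42, 0.48]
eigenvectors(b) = [[0.75, 0.60, -0.49],  [0.65, -0.80, -0.09],  [0.16, 0.05, 0.87]]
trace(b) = 0.23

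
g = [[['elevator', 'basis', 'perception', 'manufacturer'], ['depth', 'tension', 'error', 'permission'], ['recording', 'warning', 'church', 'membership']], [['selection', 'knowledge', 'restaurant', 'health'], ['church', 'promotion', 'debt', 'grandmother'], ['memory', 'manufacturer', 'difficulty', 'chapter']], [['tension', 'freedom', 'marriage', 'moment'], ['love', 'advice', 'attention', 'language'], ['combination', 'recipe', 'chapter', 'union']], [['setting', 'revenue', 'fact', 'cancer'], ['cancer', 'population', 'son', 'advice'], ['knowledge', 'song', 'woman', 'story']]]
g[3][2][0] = 'knowledge'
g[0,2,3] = 'membership'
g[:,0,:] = [['elevator', 'basis', 'perception', 'manufacturer'], ['selection', 'knowledge', 'restaurant', 'health'], ['tension', 'freedom', 'marriage', 'moment'], ['setting', 'revenue', 'fact', 'cancer']]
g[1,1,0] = 'church'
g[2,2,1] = 'recipe'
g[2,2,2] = 'chapter'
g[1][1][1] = 'promotion'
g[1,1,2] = 'debt'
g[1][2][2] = 'difficulty'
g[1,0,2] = 'restaurant'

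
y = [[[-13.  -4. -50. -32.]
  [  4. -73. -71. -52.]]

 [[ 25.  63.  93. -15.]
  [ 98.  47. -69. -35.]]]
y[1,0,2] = 93.0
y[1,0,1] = 63.0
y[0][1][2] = -71.0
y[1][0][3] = -15.0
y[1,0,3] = -15.0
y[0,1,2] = -71.0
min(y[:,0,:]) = -50.0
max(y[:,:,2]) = 93.0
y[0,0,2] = -50.0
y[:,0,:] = [[-13.0, -4.0, -50.0, -32.0], [25.0, 63.0, 93.0, -15.0]]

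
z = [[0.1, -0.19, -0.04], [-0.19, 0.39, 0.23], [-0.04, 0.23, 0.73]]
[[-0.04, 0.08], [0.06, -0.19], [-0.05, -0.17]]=z@[[-0.14, 0.46], [0.16, -0.16], [-0.12, -0.16]]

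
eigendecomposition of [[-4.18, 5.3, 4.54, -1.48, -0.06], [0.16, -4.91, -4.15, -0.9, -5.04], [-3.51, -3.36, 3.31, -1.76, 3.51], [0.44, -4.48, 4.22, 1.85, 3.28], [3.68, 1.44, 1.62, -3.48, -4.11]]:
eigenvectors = [[(-0.58+0j), (0.61+0j), 0.61-0.00j, -0.06+0.09j, -0.06-0.09j], [(0.62+0j), (0.14+0.22j), 0.14-0.22j, (-0.18-0.21j), -0.18+0.21j], [-0.11+0.00j, -0.06+0.40j, -0.06-0.40j, 0.28+0.35j, 0.28-0.35j], [0.19+0.00j, (-0.14+0.1j), (-0.14-0.1j), (0.78+0j), 0.78-0.00j], [(0.48+0j), (0.25-0.55j), 0.25+0.55j, (-0.25+0.21j), (-0.25-0.21j)]]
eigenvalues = [(-8.46+0j), (-3.13+4.69j), (-3.13-4.69j), (3.34+4.09j), (3.34-4.09j)]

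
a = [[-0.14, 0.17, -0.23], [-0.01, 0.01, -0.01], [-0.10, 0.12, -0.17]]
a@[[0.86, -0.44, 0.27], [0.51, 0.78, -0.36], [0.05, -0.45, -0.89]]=[[-0.05, 0.3, 0.11], [-0.0, 0.02, 0.0], [-0.03, 0.21, 0.08]]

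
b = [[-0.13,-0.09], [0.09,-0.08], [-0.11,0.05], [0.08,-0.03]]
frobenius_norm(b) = 0.25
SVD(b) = [[-0.56, -0.8], [0.48, -0.51], [-0.55, 0.27], [0.40, -0.15]] @ diag([0.2096279239627074, 0.1321216617178476]) @ [[0.99, -0.13], [0.13, 0.99]]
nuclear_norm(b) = 0.34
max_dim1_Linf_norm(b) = 0.13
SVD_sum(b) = [[-0.12,0.02], [0.1,-0.01], [-0.11,0.01], [0.08,-0.01]] + [[-0.01, -0.11], [-0.01, -0.07], [0.00, 0.04], [-0.0, -0.02]]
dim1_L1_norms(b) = [0.22, 0.17, 0.16, 0.11]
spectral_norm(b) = 0.21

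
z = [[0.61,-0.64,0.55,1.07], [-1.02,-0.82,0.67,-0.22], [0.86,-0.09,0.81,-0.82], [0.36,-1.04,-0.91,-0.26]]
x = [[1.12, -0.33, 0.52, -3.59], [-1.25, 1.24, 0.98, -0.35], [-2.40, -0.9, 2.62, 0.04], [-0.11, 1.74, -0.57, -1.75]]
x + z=[[1.73, -0.97, 1.07, -2.52], [-2.27, 0.42, 1.65, -0.57], [-1.54, -0.99, 3.43, -0.78], [0.25, 0.7, -1.48, -2.01]]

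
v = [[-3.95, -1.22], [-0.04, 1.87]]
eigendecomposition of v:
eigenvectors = [[-1.0, 0.20], [-0.01, -0.98]]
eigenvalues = [-3.96, 1.88]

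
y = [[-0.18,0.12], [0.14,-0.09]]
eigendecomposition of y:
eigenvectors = [[-0.79, -0.55],[0.61, -0.84]]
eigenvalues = [-0.27, 0.0]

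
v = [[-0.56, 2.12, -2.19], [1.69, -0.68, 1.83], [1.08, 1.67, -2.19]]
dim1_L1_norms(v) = [4.87, 4.2, 4.94]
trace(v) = -3.43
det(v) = 5.12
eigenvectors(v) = [[0.34, 0.66, 0.71], [0.8, -0.64, -0.65], [0.5, -0.39, 0.27]]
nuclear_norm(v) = 7.14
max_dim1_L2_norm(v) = 3.1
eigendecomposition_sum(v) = [[0.35, 0.37, -0.02], [0.81, 0.88, -0.05], [0.51, 0.55, -0.03]] + [[-0.93, -0.46, 1.35], [0.9, 0.44, -1.31], [0.56, 0.27, -0.81]] + [[0.03, 2.21, -3.52],[-0.02, -2.0, 3.19],[0.01, 0.85, -1.35]]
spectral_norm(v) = 4.52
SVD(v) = [[-0.68, 0.06, -0.73], [0.45, -0.75, -0.49], [-0.58, -0.66, 0.48]] @ diag([4.522591679986088, 2.0659752390474764, 0.548462220907994]) @ [[0.12,-0.6,0.79], [-0.97,-0.22,-0.03], [0.19,-0.77,-0.61]]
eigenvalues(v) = [1.19, -1.3, -3.32]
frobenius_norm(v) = 5.00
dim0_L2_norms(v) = [2.08, 2.78, 3.6]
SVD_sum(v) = [[-0.36, 1.84, -2.43], [0.24, -1.23, 1.63], [-0.3, 1.57, -2.07]] + [[-0.13, -0.03, -0.0], [1.50, 0.35, 0.04], [1.33, 0.31, 0.04]] + [[-0.08, 0.31, 0.24], [-0.05, 0.2, 0.16], [0.05, -0.2, -0.16]]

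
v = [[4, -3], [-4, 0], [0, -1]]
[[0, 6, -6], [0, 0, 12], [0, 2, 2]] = v @[[0, 0, -3], [0, -2, -2]]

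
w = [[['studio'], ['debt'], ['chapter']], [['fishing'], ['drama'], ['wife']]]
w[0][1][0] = 'debt'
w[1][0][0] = 'fishing'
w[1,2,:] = ['wife']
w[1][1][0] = 'drama'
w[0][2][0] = 'chapter'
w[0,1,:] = ['debt']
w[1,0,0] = 'fishing'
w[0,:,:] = [['studio'], ['debt'], ['chapter']]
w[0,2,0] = 'chapter'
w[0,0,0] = 'studio'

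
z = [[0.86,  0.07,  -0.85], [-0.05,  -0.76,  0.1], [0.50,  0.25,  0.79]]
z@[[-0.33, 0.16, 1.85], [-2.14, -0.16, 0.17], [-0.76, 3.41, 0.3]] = [[0.21,-2.77,1.35], [1.57,0.45,-0.19], [-1.30,2.73,1.20]]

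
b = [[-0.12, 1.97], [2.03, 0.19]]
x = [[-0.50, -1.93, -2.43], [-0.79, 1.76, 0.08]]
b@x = [[-1.50,3.70,0.45],[-1.17,-3.58,-4.92]]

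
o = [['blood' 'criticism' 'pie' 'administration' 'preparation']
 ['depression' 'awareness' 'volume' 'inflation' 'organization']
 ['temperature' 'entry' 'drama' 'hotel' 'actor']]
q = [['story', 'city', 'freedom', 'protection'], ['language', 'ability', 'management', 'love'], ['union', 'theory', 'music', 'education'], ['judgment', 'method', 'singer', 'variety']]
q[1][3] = 'love'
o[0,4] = 'preparation'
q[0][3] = 'protection'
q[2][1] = 'theory'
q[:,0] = ['story', 'language', 'union', 'judgment']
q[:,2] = ['freedom', 'management', 'music', 'singer']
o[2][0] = 'temperature'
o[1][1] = 'awareness'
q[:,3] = ['protection', 'love', 'education', 'variety']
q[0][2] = 'freedom'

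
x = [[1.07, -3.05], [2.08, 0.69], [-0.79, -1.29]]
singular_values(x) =[3.4, 2.44]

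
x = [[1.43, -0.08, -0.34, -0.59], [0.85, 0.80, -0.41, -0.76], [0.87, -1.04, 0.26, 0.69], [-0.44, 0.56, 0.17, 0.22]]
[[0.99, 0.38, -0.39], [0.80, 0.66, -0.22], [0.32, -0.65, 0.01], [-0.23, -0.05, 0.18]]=x@[[0.64, -0.01, -0.15],[0.19, 0.19, 0.17],[-0.46, -0.22, -0.97],[0.11, -0.56, 0.83]]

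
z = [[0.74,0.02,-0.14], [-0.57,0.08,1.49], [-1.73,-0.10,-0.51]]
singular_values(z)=[1.97, 1.58, 0.0]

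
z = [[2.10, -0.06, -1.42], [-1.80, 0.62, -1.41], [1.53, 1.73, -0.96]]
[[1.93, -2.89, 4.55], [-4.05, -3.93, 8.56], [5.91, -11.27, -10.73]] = z @ [[1.97, -0.64, -2.38], [2.48, -5.22, -7.65], [1.45, 1.31, -6.4]]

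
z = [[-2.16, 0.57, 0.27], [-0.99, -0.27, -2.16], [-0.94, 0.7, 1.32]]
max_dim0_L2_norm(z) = 2.56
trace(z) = -1.11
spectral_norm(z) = 2.66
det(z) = -0.85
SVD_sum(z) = [[-1.31, 0.66, 1.17],[0.52, -0.26, -0.47],[-1.2, 0.61, 1.08]] + [[-0.83, -0.03, -0.92], [-1.53, -0.05, -1.68], [0.24, 0.01, 0.27]] + [[-0.02, -0.06, 0.02], [0.01, 0.05, -0.01], [0.02, 0.09, -0.02]]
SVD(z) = [[-0.71, -0.47, -0.53], [0.28, -0.87, 0.41], [-0.65, 0.14, 0.75]] @ diag([2.6578231584881977, 2.611320279920408, 0.12240283444522583]) @ [[0.7, -0.35, -0.62], [0.67, 0.02, 0.74], [0.25, 0.94, -0.25]]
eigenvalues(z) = [(-1.62+0j), (0.25+0.68j), (0.25-0.68j)]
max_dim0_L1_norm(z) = 4.09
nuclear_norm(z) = 5.39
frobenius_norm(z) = 3.73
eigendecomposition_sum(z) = [[-2.23+0.00j,(0.61-0j),(0.65-0j)], [-2.02+0.00j,(0.55-0j),(0.59-0j)], [(-0.23+0j),0.06-0.00j,0.07-0.00j]] + [[0.04-0.16j, -0.02+0.15j, -0.19+0.23j], [(0.51-0.67j), -0.41+0.67j, -1.37+0.65j], [(-0.35+0.08j), 0.32-0.10j, 0.63+0.17j]] + [[(0.04+0.16j), (-0.02-0.15j), (-0.19-0.23j)], [0.51+0.67j, -0.41-0.67j, -1.37-0.65j], [-0.35-0.08j, 0.32+0.10j, 0.63-0.17j]]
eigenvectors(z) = [[-0.74+0.00j, (0.16-0.07j), (0.16+0.07j)], [(-0.67+0j), 0.91+0.00j, 0.91-0.00j], [-0.08+0.00j, -0.29-0.25j, -0.29+0.25j]]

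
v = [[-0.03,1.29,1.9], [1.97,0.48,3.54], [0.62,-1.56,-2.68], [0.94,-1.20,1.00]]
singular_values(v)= [5.3, 2.57, 0.73]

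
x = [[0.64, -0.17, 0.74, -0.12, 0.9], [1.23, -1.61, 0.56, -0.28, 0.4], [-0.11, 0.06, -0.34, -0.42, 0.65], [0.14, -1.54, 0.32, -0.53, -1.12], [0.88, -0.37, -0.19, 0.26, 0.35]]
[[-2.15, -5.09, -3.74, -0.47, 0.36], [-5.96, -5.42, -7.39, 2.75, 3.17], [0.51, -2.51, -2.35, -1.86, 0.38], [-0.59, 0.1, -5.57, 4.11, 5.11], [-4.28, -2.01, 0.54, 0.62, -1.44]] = x @ [[-1.96,-4.01,2.03,0.43,-2.40], [2.66,-1.34,4.19,-1.72,-3.06], [0.76,-1.00,-2.08,0.69,1.28], [-3.36,5.27,3.24,1.09,-1.27], [-1.57,-1.53,-2.66,-1.57,0.31]]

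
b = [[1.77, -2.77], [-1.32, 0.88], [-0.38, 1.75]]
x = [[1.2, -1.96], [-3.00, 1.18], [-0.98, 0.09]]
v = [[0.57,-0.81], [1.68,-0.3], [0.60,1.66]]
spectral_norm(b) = 3.97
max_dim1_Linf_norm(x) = 3.0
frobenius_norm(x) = 4.08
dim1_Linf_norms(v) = [0.81, 1.68, 1.66]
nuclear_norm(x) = 5.14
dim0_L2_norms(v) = [1.87, 1.87]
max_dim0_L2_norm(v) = 1.87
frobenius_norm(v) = 2.65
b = x + v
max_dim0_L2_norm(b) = 3.39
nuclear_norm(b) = 4.86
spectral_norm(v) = 1.88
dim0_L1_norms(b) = [3.47, 5.4]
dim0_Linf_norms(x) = [3.0, 1.96]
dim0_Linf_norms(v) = [1.68, 1.66]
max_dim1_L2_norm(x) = 3.22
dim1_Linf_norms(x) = [1.96, 3.0, 0.98]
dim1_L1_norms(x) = [3.16, 4.18, 1.07]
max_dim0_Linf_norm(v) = 1.68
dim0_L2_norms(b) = [2.24, 3.39]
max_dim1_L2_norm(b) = 3.29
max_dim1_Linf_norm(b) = 2.77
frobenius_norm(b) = 4.07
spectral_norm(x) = 3.88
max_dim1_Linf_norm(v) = 1.68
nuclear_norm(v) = 3.74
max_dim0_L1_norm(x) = 5.18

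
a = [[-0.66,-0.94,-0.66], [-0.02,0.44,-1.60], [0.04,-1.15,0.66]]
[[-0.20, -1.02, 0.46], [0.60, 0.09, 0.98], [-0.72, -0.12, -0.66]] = a @[[-0.14,1.40,-0.51], [0.48,0.13,0.25], [-0.24,-0.04,-0.54]]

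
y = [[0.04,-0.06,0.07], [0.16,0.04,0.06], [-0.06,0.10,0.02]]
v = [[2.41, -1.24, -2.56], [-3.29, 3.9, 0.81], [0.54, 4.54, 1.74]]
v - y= [[2.37, -1.18, -2.63], [-3.45, 3.86, 0.75], [0.6, 4.44, 1.72]]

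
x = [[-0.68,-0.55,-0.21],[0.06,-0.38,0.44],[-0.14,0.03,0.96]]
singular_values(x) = [1.08, 0.9, 0.34]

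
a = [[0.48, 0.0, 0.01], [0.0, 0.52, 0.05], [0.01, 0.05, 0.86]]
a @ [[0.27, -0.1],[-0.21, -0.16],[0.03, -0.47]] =[[0.13, -0.05], [-0.11, -0.11], [0.02, -0.41]]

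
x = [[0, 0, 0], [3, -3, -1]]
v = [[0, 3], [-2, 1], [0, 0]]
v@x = [[9, -9, -3], [3, -3, -1], [0, 0, 0]]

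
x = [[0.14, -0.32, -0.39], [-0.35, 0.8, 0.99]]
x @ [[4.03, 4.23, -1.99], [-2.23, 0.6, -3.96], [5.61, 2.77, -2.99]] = [[-0.91,-0.68,2.15], [2.36,1.74,-5.43]]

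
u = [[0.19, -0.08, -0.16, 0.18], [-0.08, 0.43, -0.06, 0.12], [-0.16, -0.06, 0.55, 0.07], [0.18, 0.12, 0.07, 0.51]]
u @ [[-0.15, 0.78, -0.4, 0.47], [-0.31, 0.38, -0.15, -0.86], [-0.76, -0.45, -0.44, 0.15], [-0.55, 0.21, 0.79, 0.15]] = [[0.02, 0.23, 0.15, 0.16], [-0.14, 0.15, 0.09, -0.40], [-0.41, -0.38, -0.11, 0.07], [-0.40, 0.26, 0.28, 0.07]]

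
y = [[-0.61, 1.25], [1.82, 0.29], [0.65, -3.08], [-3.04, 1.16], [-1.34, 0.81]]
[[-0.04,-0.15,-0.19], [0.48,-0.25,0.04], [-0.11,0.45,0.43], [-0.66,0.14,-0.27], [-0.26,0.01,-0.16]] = y @ [[0.25, -0.11, 0.04], [0.09, -0.17, -0.13]]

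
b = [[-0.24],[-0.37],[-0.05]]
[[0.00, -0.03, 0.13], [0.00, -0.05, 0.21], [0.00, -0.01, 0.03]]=b@[[0.0, 0.14, -0.56]]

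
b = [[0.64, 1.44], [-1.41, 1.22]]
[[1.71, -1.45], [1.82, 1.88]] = b@[[-0.19, -1.59], [1.27, -0.3]]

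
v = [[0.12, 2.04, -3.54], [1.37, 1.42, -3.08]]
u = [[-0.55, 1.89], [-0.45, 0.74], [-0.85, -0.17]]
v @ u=[[2.02, 2.34], [1.23, 4.16]]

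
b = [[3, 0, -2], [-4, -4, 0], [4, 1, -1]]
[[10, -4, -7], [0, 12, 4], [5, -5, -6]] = b @ [[0, 0, -1], [0, -3, 0], [-5, 2, 2]]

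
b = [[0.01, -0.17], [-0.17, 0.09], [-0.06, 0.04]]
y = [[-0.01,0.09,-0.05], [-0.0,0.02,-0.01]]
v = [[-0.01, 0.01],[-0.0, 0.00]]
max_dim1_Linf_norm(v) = 0.01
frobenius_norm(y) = 0.11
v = y @ b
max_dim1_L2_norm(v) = 0.01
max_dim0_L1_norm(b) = 0.3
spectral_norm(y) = 0.11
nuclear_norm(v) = 0.01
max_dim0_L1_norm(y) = 0.11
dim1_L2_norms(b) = [0.17, 0.19, 0.07]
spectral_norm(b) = 0.24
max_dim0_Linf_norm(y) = 0.09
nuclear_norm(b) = 0.36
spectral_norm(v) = 0.01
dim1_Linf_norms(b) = [0.17, 0.17, 0.06]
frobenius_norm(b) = 0.27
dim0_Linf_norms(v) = [0.01, 0.01]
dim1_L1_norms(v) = [0.02, 0.0]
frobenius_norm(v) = 0.01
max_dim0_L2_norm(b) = 0.2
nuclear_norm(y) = 0.11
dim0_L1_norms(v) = [0.01, 0.01]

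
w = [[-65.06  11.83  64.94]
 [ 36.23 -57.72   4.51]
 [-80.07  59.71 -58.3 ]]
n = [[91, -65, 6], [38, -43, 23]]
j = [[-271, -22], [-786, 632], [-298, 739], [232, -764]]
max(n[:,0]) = 91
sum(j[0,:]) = -293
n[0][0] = 91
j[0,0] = -271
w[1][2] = 4.51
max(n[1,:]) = 38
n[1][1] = -43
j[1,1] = 632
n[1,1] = -43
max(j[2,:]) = 739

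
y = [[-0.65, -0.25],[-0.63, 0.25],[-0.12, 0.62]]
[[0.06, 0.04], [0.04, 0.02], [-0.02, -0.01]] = y@[[-0.08, -0.05], [-0.04, -0.03]]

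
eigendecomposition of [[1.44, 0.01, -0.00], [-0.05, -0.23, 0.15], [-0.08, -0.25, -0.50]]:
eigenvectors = [[(-1+0j),(-0-0j),(-0+0j)], [(0.03+0j),0.43+0.44j,0.43-0.44j], [0.04+0.00j,(-0.79+0j),(-0.79-0j)]]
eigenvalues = [(1.44+0j), (-0.36+0.14j), (-0.36-0.14j)]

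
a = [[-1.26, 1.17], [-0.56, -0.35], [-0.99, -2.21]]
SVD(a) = [[0.33, 0.92],[-0.18, 0.28],[-0.93, 0.27]] @ diag([2.568686308122624, 1.6305369209138947]) @ [[0.24, 0.97], [-0.97, 0.24]]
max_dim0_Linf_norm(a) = 2.21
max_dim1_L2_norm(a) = 2.42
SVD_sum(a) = [[0.2, 0.81], [-0.11, -0.46], [-0.57, -2.31]] + [[-1.46,0.36],[-0.45,0.11],[-0.42,0.1]]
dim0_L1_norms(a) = [2.81, 3.73]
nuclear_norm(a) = 4.20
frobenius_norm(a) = 3.04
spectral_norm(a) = 2.57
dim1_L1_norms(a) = [2.43, 0.91, 3.2]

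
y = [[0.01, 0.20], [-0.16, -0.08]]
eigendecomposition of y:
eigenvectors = [[0.75+0.00j, (0.75-0j)], [-0.17+0.65j, (-0.17-0.65j)]]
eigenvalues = [(-0.04+0.17j), (-0.04-0.17j)]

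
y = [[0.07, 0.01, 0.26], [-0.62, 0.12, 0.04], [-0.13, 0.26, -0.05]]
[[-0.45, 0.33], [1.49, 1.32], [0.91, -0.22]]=y @ [[-2.05, -2.31], [2.25, -1.61], [-1.26, 1.96]]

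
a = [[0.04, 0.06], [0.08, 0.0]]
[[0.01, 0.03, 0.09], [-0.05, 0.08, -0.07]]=a@[[-0.68,0.96,-0.92], [0.58,-0.16,2.12]]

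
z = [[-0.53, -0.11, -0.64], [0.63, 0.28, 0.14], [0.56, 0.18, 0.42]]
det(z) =-0.001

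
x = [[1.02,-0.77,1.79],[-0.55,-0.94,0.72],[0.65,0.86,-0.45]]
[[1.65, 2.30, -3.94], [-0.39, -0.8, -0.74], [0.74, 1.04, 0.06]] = x@[[-0.35, 1.87, 0.41], [2.21, -0.11, -1.96], [2.07, 0.17, -3.28]]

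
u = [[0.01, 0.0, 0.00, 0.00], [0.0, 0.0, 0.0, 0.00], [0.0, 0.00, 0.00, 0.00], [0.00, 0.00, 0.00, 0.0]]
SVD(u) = [[1.0, 0.00, 0.00, 0.0], [0.00, 0.00, 0.00, 1.00], [0.00, 1.0, 0.00, 0.00], [0.0, 0.0, 1.00, 0.0]] @ diag([0.01, 0.0, 0.0, 0.0]) @ [[1.0, 0.0, 0.0, 0.0],[0.0, 0.00, 1.0, 0.0],[0.00, 0.00, 0.00, 1.00],[0.00, 1.0, 0.00, 0.00]]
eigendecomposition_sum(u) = [[0.01, 0.0, 0.0, 0.0], [0.0, 0.0, 0.0, 0.0], [0.00, 0.00, 0.0, 0.0], [0.0, 0.0, 0.00, 0.00]] + [[0.00, 0.00, 0.00, 0.00], [0.00, 0.0, 0.0, 0.00], [0.0, 0.0, 0.00, 0.00], [0.0, 0.0, 0.00, 0.00]] + [[0.00, 0.0, 0.0, 0.00], [0.0, 0.00, 0.0, 0.0], [0.00, 0.00, 0.0, 0.00], [0.00, 0.0, 0.0, 0.0]] + [[0.00,0.00,0.00,0.0], [0.00,0.00,0.00,0.0], [0.00,0.00,0.0,0.0], [0.00,0.0,0.0,0.00]]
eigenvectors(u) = [[1.00, 0.0, 0.0, 0.0],[0.0, 1.0, 0.0, 0.00],[0.00, 0.00, 1.0, 0.0],[0.00, 0.0, 0.0, 1.0]]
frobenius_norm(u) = 0.01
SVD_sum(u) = [[0.01, 0.0, 0.00, 0.0], [0.00, 0.00, 0.00, 0.00], [0.00, 0.00, 0.00, 0.0], [0.00, 0.00, 0.0, 0.00]] + [[0.0, 0.0, 0.00, 0.00],[0.00, 0.0, 0.00, 0.0],[0.00, 0.00, 0.0, 0.00],[0.00, 0.0, 0.00, 0.0]] + [[0.00, 0.00, 0.0, 0.0], [0.0, 0.00, 0.00, 0.00], [0.00, 0.0, 0.00, 0.0], [0.0, 0.0, 0.00, 0.0]] + [[0.0,0.0,0.00,0.00], [0.0,0.0,0.00,0.00], [0.0,0.00,0.00,0.00], [0.0,0.0,0.0,0.00]]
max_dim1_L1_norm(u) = 0.01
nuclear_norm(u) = 0.01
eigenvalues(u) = [0.01, 0.0, 0.0, 0.0]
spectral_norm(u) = 0.01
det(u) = 0.00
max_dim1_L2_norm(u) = 0.01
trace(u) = 0.01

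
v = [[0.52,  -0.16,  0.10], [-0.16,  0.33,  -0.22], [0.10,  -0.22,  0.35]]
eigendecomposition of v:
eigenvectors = [[0.67,-0.73,0.14], [-0.55,-0.36,0.75], [0.5,0.58,0.64]]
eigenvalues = [0.73, 0.36, 0.11]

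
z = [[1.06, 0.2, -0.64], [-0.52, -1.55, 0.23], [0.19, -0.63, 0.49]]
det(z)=-0.990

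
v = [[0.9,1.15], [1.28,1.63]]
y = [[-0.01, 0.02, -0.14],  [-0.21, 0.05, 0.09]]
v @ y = [[-0.25, 0.08, -0.02], [-0.36, 0.11, -0.03]]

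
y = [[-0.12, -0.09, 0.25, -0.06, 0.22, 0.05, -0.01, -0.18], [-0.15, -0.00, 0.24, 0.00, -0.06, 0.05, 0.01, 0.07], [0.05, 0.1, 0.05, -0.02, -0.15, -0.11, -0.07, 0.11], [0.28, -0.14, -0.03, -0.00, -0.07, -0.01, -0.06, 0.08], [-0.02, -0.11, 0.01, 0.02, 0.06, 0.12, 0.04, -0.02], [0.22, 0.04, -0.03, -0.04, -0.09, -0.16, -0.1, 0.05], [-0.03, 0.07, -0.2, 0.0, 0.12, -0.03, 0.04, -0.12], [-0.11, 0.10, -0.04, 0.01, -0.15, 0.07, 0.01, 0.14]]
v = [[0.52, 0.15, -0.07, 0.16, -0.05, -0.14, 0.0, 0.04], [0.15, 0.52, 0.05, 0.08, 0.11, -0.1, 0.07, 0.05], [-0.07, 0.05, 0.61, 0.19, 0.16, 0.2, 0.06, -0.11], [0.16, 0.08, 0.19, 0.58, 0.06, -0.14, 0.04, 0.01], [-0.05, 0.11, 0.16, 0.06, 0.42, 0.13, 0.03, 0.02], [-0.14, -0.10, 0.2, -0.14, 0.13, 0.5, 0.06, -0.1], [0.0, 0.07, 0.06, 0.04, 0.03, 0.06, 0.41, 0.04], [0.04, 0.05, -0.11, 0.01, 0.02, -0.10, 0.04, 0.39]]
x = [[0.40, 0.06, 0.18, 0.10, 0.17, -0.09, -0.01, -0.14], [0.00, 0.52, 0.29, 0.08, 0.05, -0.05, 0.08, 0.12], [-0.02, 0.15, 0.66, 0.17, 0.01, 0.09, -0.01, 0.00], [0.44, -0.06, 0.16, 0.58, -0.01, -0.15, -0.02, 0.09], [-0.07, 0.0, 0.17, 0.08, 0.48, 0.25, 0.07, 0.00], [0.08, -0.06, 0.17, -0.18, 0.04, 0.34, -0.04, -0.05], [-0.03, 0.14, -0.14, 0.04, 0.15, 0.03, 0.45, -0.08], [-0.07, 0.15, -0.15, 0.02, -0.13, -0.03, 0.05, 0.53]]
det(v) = 0.00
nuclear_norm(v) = 3.95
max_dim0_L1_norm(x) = 1.92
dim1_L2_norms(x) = [0.51, 0.62, 0.7, 0.77, 0.58, 0.44, 0.52, 0.59]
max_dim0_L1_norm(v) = 1.45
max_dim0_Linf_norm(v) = 0.61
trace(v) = 3.95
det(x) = 0.00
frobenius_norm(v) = 1.61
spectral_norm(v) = 0.96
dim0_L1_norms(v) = [1.13, 1.13, 1.45, 1.26, 0.98, 1.37, 0.71, 0.76]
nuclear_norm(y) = 1.70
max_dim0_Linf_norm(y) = 0.28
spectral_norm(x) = 1.01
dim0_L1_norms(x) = [1.11, 1.14, 1.92, 1.25, 1.04, 1.03, 0.73, 1.01]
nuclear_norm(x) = 4.26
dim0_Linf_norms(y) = [0.28, 0.14, 0.25, 0.06, 0.22, 0.16, 0.1, 0.18]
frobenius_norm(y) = 0.85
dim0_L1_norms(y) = [0.98, 0.65, 0.85, 0.15, 0.92, 0.6, 0.34, 0.77]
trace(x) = 3.96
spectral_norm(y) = 0.58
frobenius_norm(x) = 1.70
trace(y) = 0.01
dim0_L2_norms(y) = [0.42, 0.26, 0.41, 0.08, 0.36, 0.25, 0.15, 0.3]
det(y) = -0.00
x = y + v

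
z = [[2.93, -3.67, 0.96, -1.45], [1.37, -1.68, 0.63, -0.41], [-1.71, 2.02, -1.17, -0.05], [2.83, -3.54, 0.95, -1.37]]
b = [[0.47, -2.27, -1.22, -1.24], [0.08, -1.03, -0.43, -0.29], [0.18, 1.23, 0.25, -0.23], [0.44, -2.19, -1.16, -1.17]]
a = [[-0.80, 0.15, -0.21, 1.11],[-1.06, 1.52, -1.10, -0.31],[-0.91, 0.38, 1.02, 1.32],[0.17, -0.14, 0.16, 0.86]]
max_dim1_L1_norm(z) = 9.01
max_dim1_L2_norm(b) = 2.9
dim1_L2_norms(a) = [1.39, 2.18, 1.94, 0.9]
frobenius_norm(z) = 7.88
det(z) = -0.00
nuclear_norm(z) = 8.81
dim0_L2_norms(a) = [1.62, 1.58, 1.52, 1.95]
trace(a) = 2.60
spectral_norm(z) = 7.81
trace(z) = -1.29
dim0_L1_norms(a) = [2.94, 2.19, 2.49, 3.6]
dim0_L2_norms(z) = [4.63, 5.74, 1.89, 2.04]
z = b @ a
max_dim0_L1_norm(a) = 3.6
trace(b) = -1.48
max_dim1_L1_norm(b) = 5.2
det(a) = -1.38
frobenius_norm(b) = 4.37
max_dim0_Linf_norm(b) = 2.27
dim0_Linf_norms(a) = [1.06, 1.52, 1.1, 1.32]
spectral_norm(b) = 4.28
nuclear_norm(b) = 5.16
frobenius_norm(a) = 3.35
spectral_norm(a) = 2.37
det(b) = -0.00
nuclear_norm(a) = 5.70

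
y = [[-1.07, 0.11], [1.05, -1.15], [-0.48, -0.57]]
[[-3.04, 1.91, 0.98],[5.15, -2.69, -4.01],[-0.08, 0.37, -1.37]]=y@ [[2.63, -1.70, -0.62], [-2.08, 0.79, 2.92]]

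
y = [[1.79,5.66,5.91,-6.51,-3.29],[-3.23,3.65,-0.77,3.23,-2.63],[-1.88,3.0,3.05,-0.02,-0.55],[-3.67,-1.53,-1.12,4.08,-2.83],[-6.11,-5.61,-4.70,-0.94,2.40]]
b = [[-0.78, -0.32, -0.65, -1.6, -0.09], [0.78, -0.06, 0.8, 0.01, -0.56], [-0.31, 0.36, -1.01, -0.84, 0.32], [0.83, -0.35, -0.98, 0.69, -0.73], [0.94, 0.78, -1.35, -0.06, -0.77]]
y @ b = [[-7.31, 0.93, 8.22, -12.07, 5.85],  [5.81, -2.64, 6.18, 8.24, -2.33],  [2.33, 1.10, 1.30, 0.5, -0.10],  [2.74, -2.77, 2.11, 9.78, 0.03],  [3.32, 2.8, 1.91, 12.88, 1.03]]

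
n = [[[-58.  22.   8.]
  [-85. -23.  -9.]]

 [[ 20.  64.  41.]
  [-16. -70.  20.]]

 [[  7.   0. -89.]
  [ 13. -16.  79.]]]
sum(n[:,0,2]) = -40.0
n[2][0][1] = 0.0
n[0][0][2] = 8.0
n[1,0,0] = 20.0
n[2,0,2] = -89.0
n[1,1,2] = 20.0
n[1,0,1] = 64.0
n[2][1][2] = 79.0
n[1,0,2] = 41.0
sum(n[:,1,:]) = -107.0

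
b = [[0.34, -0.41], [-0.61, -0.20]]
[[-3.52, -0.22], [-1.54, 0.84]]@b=[[-1.06, 1.49], [-1.04, 0.46]]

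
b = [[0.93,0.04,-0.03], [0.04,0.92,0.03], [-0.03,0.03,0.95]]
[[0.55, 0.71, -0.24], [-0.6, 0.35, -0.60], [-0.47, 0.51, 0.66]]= b@[[0.60, 0.77, -0.21], [-0.66, 0.33, -0.67], [-0.45, 0.55, 0.71]]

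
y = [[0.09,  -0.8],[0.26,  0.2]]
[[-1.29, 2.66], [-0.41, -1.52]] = y @ [[-2.58, -3.04], [1.32, -3.67]]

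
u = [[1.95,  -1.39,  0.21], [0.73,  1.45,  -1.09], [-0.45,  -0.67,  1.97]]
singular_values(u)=[2.83, 2.33, 0.83]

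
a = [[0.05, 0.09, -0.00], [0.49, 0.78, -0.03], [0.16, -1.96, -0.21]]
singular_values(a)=[2.12, 0.53, 0.0]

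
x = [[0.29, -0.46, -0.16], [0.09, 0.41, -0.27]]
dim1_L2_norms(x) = [0.57, 0.5]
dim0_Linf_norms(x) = [0.29, 0.46, 0.27]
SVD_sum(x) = [[0.14, -0.49, 0.03], [-0.11, 0.37, -0.02]] + [[0.15, 0.03, -0.19], [0.20, 0.04, -0.25]]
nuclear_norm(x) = 1.04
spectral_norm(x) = 0.64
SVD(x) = [[-0.80, 0.6],[0.60, 0.80]] @ diag([0.6401892596482572, 0.4006965333404024]) @ [[-0.28, 0.96, -0.05],[0.61, 0.14, -0.78]]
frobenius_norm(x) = 0.76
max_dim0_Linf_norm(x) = 0.46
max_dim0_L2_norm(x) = 0.62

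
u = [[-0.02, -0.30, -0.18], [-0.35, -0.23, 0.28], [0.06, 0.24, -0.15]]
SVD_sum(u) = [[-0.07,-0.08,0.06], [-0.29,-0.32,0.23], [0.15,0.17,-0.13]] + [[0.08, -0.23, -0.22], [-0.03, 0.08, 0.07], [-0.01, 0.04, 0.04]] + [[-0.03, 0.01, -0.02], [-0.04, 0.01, -0.03], [-0.08, 0.03, -0.06]]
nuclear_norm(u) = 1.04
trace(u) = -0.40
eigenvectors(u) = [[-0.28, -0.74, 0.64], [-0.8, 0.63, -0.17], [0.54, 0.24, 0.75]]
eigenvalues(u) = [-0.54, 0.29, -0.15]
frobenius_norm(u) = 0.68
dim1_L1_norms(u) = [0.5, 0.86, 0.45]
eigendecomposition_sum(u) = [[-0.09, -0.12, 0.05], [-0.26, -0.36, 0.14], [0.17, 0.24, -0.09]] + [[0.13,  -0.14,  -0.14], [-0.11,  0.12,  0.12], [-0.04,  0.04,  0.05]] + [[-0.06, -0.04, -0.09], [0.02, 0.01, 0.02], [-0.07, -0.04, -0.1]]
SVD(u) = [[-0.22, 0.94, 0.28], [-0.86, -0.32, 0.4], [0.46, -0.15, 0.87]] @ diag([0.569264330474684, 0.34874618760940573, 0.12088928272231156]) @ [[0.58,0.66,-0.48], [0.24,-0.7,-0.67], [-0.78,0.28,-0.57]]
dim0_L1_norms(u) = [0.43, 0.77, 0.61]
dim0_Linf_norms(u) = [0.35, 0.3, 0.28]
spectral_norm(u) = 0.57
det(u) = 0.02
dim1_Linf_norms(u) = [0.3, 0.35, 0.24]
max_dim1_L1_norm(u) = 0.86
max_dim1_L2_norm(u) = 0.5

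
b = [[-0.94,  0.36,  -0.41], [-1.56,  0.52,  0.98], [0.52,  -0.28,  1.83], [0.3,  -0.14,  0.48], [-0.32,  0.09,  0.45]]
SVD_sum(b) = [[0.04, -0.00, -0.22], [-0.23, 0.02, 1.23], [-0.31, 0.03, 1.67], [-0.08, 0.01, 0.41], [-0.09, 0.01, 0.49]] + [[-0.98, 0.37, -0.19], [-1.33, 0.50, -0.25], [0.83, -0.31, 0.16], [0.38, -0.14, 0.07], [-0.23, 0.08, -0.04]] + [[-0.0, -0.0, -0.00], [0.00, 0.0, 0.0], [0.00, 0.00, 0.0], [-0.0, -0.01, -0.0], [-0.0, -0.00, -0.00]]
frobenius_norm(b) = 3.03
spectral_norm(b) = 2.22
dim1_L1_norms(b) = [1.71, 3.06, 2.63, 0.92, 0.86]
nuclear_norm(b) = 4.29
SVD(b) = [[-0.10, 0.52, -0.32], [0.56, 0.70, 0.18], [0.76, -0.44, 0.15], [0.19, -0.20, -0.79], [0.23, 0.12, -0.46]] @ diag([2.2232316846561924, 2.0624205663215216, 0.007892018423941776]) @ [[-0.18, 0.02, 0.98], [-0.92, 0.34, -0.18], [0.34, 0.94, 0.05]]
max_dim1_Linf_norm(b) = 1.83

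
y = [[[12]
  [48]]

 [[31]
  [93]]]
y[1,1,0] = 93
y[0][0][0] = 12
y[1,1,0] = 93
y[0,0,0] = 12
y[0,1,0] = 48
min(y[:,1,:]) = 48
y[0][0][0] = 12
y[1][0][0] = 31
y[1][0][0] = 31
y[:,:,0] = [[12, 48], [31, 93]]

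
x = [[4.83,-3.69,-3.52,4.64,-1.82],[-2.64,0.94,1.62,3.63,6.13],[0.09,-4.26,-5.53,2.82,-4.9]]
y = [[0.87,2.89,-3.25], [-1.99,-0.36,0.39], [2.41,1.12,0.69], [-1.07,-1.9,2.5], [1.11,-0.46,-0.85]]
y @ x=[[-3.72, 13.35, 19.59, 5.36, 32.06], [-8.63, 5.34, 4.26, -9.44, -0.50], [8.75, -10.78, -10.48, 17.19, -0.90], [0.07, -8.49, -13.14, -4.81, -21.95], [6.50, -0.91, 0.05, 1.08, -0.68]]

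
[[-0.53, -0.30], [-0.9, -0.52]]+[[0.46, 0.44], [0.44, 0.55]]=[[-0.07, 0.14], [-0.46, 0.03]]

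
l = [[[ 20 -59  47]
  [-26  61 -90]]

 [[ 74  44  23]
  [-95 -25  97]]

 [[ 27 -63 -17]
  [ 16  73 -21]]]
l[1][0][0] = 74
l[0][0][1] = -59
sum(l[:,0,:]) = 96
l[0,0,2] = 47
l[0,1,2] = -90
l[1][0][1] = 44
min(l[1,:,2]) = 23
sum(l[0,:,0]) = -6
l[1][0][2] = 23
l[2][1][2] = -21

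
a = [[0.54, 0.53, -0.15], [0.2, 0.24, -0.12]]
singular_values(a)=[0.84, 0.06]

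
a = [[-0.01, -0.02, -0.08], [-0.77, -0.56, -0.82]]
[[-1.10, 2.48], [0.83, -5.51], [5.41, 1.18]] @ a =[[-1.9, -1.37, -1.95], [4.23, 3.07, 4.45], [-0.96, -0.77, -1.4]]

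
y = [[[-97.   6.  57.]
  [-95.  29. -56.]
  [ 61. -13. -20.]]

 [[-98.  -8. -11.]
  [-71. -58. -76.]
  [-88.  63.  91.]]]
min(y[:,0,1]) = -8.0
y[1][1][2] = -76.0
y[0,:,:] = [[-97.0, 6.0, 57.0], [-95.0, 29.0, -56.0], [61.0, -13.0, -20.0]]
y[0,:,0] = [-97.0, -95.0, 61.0]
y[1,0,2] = -11.0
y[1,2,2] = 91.0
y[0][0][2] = 57.0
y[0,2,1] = -13.0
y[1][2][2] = 91.0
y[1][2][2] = 91.0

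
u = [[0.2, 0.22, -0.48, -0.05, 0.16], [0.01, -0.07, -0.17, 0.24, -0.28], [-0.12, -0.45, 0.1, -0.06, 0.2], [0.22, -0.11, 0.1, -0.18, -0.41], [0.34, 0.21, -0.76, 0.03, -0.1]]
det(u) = 0.00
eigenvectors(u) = [[0.55-0.16j, 0.55+0.16j, (0.77+0j), 0.04+0.03j, 0.04-0.03j], [(-0.14+0.32j), -0.14-0.32j, (-0.09+0j), (0.02-0.43j), (0.02+0.43j)], [-0.12-0.34j, -0.12+0.34j, 0.30+0.00j, (0.1-0.27j), (0.1+0.27j)], [(-0.24+0.01j), (-0.24-0.01j), 0.47+0.00j, (0.74+0j), (0.74-0j)], [0.60+0.00j, (0.6-0j), 0.28+0.00j, 0.33-0.26j, (0.33+0.26j)]]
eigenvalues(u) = [(0.31+0.45j), (0.31-0.45j), (0.02+0j), (-0.34+0.18j), (-0.34-0.18j)]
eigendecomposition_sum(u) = [[(0.08-0.11j), 0.10-0.25j, (-0.24+0.18j), -0.02-0.10j, 0.10+0.21j],[(0.02+0.08j), 0.08+0.14j, (0.01-0.18j), 0.05+0.03j, (-0.13-0.04j)],[-0.07-0.05j, (-0.16-0.05j), 0.12+0.15j, -0.06+0.02j, 0.13-0.07j],[(-0.04+0.04j), -0.07+0.09j, 0.12-0.04j, -0.00+0.04j, -0.02-0.09j],[0.11-0.09j, 0.17-0.22j, (-0.29+0.1j), 0.01-0.11j, (0.03+0.23j)]] + [[(0.08+0.11j), (0.1+0.25j), -0.24-0.18j, (-0.02+0.1j), 0.10-0.21j], [(0.02-0.08j), (0.08-0.14j), 0.01+0.18j, (0.05-0.03j), -0.13+0.04j], [-0.07+0.05j, (-0.16+0.05j), (0.12-0.15j), -0.06-0.02j, 0.13+0.07j], [(-0.04-0.04j), -0.07-0.09j, (0.12+0.04j), -0.00-0.04j, (-0.02+0.09j)], [0.11+0.09j, (0.17+0.22j), -0.29-0.10j, 0.01+0.11j, (0.03-0.23j)]] + [[(0.02+0j),(0.01+0j),-0.00+0.00j,(0.01-0j),-0.02-0.00j], [(-0-0j),(-0-0j),0.00-0.00j,-0.00+0.00j,0j], [(0.01+0j),0j,-0.00+0.00j,-0j,(-0.01-0j)], [(0.01+0j),(0.01+0j),-0.00+0.00j,0.00-0.00j,-0.01-0.00j], [0.01+0.00j,0.00+0.00j,(-0+0j),-0j,(-0.01-0j)]] + [[0.01+0.00j,(0.01-0.01j),0.00-0.01j,(-0.01+0j),(-0.01-0.01j)], [(-0.01-0.09j),(-0.11-0.01j),-0.10+0.03j,0.07+0.05j,(-0.01+0.11j)], [0.01-0.06j,(-0.07-0.03j),(-0.07+0j),0.03+0.05j,-0.02+0.07j], [(0.15-0.03j),(0.01-0.19j),(-0.07-0.17j),-0.09+0.12j,-0.18-0.00j], [0.05-0.07j,-0.07-0.09j,-0.09-0.05j,0.00+0.08j,-0.08+0.06j]] + [[0.01-0.00j, 0.01+0.01j, 0.01j, (-0.01-0j), (-0.01+0.01j)], [-0.01+0.09j, -0.11+0.01j, -0.10-0.03j, (0.07-0.05j), -0.01-0.11j], [0.01+0.06j, (-0.07+0.03j), -0.07-0.00j, (0.03-0.05j), -0.02-0.07j], [0.15+0.03j, 0.01+0.19j, -0.07+0.17j, -0.09-0.12j, -0.18+0.00j], [0.05+0.07j, (-0.07+0.09j), (-0.09+0.05j), 0.00-0.08j, (-0.08-0.06j)]]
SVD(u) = [[-0.51,-0.34,-0.01,0.28,-0.74],[-0.15,0.4,-0.28,-0.78,-0.37],[0.30,-0.27,-0.91,0.14,-0.02],[0.02,0.81,-0.14,0.54,-0.17],[-0.8,0.06,-0.28,0.03,0.53]] @ diag([1.075452809313232, 0.5926483082408817, 0.4157086261057234, 0.35465031553615595, 0.008872967423243667]) @ [[-0.38,-0.38,0.84,-0.05,0.09], [0.28,-0.10,0.18,-0.03,-0.94], [-0.06,0.92,0.39,0.01,-0.04], [0.45,-0.01,0.13,-0.86,0.18], [-0.76,0.08,-0.31,-0.50,-0.28]]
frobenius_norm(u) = 1.34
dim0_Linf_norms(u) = [0.34, 0.45, 0.76, 0.24, 0.41]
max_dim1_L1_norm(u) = 1.44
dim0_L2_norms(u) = [0.47, 0.56, 0.93, 0.31, 0.57]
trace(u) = -0.05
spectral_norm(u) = 1.08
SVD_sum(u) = [[0.21, 0.2, -0.46, 0.03, -0.05], [0.06, 0.06, -0.13, 0.01, -0.01], [-0.12, -0.12, 0.27, -0.02, 0.03], [-0.01, -0.01, 0.01, -0.0, 0.00], [0.32, 0.32, -0.72, 0.04, -0.07]] + [[-0.06, 0.02, -0.03, 0.01, 0.19], [0.07, -0.02, 0.04, -0.01, -0.22], [-0.04, 0.02, -0.03, 0.0, 0.15], [0.13, -0.05, 0.08, -0.01, -0.45], [0.01, -0.0, 0.01, -0.00, -0.03]] + [[0.0, -0.0, -0.00, -0.00, 0.0], [0.01, -0.11, -0.05, -0.00, 0.00], [0.02, -0.35, -0.15, -0.00, 0.02], [0.00, -0.05, -0.02, -0.00, 0.00], [0.01, -0.11, -0.05, -0.0, 0.00]] + [[0.04, -0.00, 0.01, -0.09, 0.02],[-0.12, 0.0, -0.04, 0.24, -0.05],[0.02, -0.00, 0.01, -0.04, 0.01],[0.09, -0.0, 0.02, -0.17, 0.04],[0.0, -0.00, 0.0, -0.01, 0.0]] + [[0.00, -0.00, 0.0, 0.0, 0.00], [0.0, -0.00, 0.0, 0.00, 0.00], [0.00, -0.0, 0.0, 0.00, 0.0], [0.00, -0.00, 0.0, 0.00, 0.0], [-0.00, 0.00, -0.0, -0.0, -0.0]]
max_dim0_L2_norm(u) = 0.93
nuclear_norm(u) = 2.45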